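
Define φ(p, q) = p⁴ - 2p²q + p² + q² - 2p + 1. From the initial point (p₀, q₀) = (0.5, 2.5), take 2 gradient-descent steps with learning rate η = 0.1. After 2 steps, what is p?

1.43795

∇φ = (4p³ - 4pq + 2p - 2, -2p² + 2q)
(p₁, q₁) = (0.5, 2.5) − 0.1·(-5.5, 4.5) = (1.05, 2.05)
(p₂, q₂) = (1.05, 2.05) − 0.1·(-3.8795, 1.895) = (1.43795, 1.8605)
p = 1.43795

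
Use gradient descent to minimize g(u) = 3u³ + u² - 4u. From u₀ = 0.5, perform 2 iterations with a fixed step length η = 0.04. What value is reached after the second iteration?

0.546476

g′(u) = 9u² + 2u - 4
u₁ = 0.5 − 0.04·(-0.75) = 0.53
u₂ = 0.53 − 0.04·(-0.4119) = 0.546476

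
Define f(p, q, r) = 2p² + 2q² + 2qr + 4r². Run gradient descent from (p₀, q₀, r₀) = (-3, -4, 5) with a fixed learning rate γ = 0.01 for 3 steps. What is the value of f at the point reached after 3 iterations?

79.392065125504

∇f = (4p, 4q + 2r, 2q + 8r)
(p₁, q₁, r₁) = (-3, -4, 5) − 0.01·(-12, -6, 32) = (-2.88, -3.94, 4.68)
(p₂, q₂, r₂) = (-2.88, -3.94, 4.68) − 0.01·(-11.52, -6.4, 29.56) = (-2.7648, -3.876, 4.3844)
(p₃, q₃, r₃) = (-2.7648, -3.876, 4.3844) − 0.01·(-11.0592, -6.7352, 27.3232) = (-2.654208, -3.808648, 4.111168)
f(-2.654208, -3.808648, 4.111168) = 79.392065125504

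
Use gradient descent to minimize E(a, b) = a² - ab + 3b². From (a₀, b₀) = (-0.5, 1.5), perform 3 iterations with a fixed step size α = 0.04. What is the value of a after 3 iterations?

∇E = (2a - b, -a + 6b)
Step 1: at (-0.5, 1.5), ∇E = (-2.5, 9.5) → (-0.5, 1.5) − 0.04·(-2.5, 9.5) = (-0.4, 1.12)
Step 2: at (-0.4, 1.12), ∇E = (-1.92, 7.12) → (-0.4, 1.12) − 0.04·(-1.92, 7.12) = (-0.3232, 0.8352)
Step 3: at (-0.3232, 0.8352), ∇E = (-1.4816, 5.3344) → (-0.3232, 0.8352) − 0.04·(-1.4816, 5.3344) = (-0.263936, 0.621824)
a = -0.263936

-0.263936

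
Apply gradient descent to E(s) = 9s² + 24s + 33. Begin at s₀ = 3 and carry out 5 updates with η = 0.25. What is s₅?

-2277.28125

E′(s) = 18s + 24
s₁ = 3 − 0.25·78 = -16.5
s₂ = -16.5 − 0.25·(-273) = 51.75
s₃ = 51.75 − 0.25·955.5 = -187.125
s₄ = -187.125 − 0.25·(-3344.25) = 648.9375
s₅ = 648.9375 − 0.25·11704.875 = -2277.28125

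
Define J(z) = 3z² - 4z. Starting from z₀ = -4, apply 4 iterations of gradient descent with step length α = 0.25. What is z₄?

J′(z) = 6z - 4
Step 1: J′(-4) = -28; z₁ = -4 − 0.25·(-28) = 3
Step 2: J′(3) = 14; z₂ = 3 − 0.25·14 = -0.5
Step 3: J′(-0.5) = -7; z₃ = -0.5 − 0.25·(-7) = 1.25
Step 4: J′(1.25) = 3.5; z₄ = 1.25 − 0.25·3.5 = 0.375

0.375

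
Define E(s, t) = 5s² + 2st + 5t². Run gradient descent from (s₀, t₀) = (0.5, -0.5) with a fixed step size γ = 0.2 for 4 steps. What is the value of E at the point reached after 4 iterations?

∇E = (10s + 2t, 2s + 10t)
(s₁, t₁) = (0.5, -0.5) − 0.2·(4, -4) = (-0.3, 0.3)
(s₂, t₂) = (-0.3, 0.3) − 0.2·(-2.4, 2.4) = (0.18, -0.18)
(s₃, t₃) = (0.18, -0.18) − 0.2·(1.44, -1.44) = (-0.108, 0.108)
(s₄, t₄) = (-0.108, 0.108) − 0.2·(-0.864, 0.864) = (0.0648, -0.0648)
E(0.0648, -0.0648) = 0.03359232

0.03359232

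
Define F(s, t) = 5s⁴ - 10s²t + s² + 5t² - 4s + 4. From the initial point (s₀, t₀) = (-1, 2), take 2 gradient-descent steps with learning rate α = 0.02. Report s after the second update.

∇F = (20s³ - 20st + 2s - 4, -10s² + 10t)
(s₁, t₁) = (-1, 2) − 0.02·(14, 10) = (-1.28, 1.8)
(s₂, t₂) = (-1.28, 1.8) − 0.02·(-2.42304, 1.616) = (-1.2315392, 1.76768)
s = -1.2315392

-1.2315392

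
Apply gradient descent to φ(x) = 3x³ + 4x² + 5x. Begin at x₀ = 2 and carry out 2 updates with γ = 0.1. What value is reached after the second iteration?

φ′(x) = 9x² + 8x + 5
x₁ = 2 − 0.1·57 = -3.7
x₂ = -3.7 − 0.1·98.61 = -13.561

-13.561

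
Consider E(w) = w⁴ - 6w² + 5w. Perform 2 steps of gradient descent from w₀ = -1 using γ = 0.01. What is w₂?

-1.25788412

E′(w) = 4w³ - 12w + 5
Step 1: E′(-1) = 13; w₁ = -1 − 0.01·13 = -1.13
Step 2: E′(-1.13) = 12.788412; w₂ = -1.13 − 0.01·12.788412 = -1.25788412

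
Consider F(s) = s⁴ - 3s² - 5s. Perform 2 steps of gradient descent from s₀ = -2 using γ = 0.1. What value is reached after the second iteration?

F′(s) = 4s³ - 6s - 5
s₁ = -2 − 0.1·(-25) = 0.5
s₂ = 0.5 − 0.1·(-7.5) = 1.25

1.25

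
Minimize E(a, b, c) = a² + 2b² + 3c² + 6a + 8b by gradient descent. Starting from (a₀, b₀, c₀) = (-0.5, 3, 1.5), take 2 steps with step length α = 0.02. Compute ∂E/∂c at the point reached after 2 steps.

∇E = (2a + 6, 4b + 8, 6c)
(a₁, b₁, c₁) = (-0.5, 3, 1.5) − 0.02·(5, 20, 9) = (-0.6, 2.6, 1.32)
(a₂, b₂, c₂) = (-0.6, 2.6, 1.32) − 0.02·(4.8, 18.4, 7.92) = (-0.696, 2.232, 1.1616)
∂E/∂c at (-0.696, 2.232, 1.1616) = 6.9696

6.9696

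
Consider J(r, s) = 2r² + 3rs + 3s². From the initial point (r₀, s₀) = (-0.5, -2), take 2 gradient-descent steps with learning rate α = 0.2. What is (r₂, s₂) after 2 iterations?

∇J = (4r + 3s, 3r + 6s)
(r₁, s₁) = (-0.5, -2) − 0.2·(-8, -13.5) = (1.1, 0.7)
(r₂, s₂) = (1.1, 0.7) − 0.2·(6.5, 7.5) = (-0.2, -0.8)

(-0.2, -0.8)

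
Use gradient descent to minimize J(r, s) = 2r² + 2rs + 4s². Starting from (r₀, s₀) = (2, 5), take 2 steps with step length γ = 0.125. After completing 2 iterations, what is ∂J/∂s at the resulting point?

∇J = (4r + 2s, 2r + 8s)
(r₁, s₁) = (2, 5) − 0.125·(18, 44) = (-0.25, -0.5)
(r₂, s₂) = (-0.25, -0.5) − 0.125·(-2, -4.5) = (0, 0.0625)
∂J/∂s at (0, 0.0625) = 0.5

0.5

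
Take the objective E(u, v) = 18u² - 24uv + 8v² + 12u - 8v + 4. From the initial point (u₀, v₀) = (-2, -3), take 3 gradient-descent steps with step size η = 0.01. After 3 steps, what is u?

∇E = (36u - 24v + 12, -24u + 16v - 8)
(u₁, v₁) = (-2, -3) − 0.01·(12, -8) = (-2.12, -2.92)
(u₂, v₂) = (-2.12, -2.92) − 0.01·(5.76, -3.84) = (-2.1776, -2.8816)
(u₃, v₃) = (-2.1776, -2.8816) − 0.01·(2.7648, -1.8432) = (-2.205248, -2.863168)
u = -2.205248

-2.205248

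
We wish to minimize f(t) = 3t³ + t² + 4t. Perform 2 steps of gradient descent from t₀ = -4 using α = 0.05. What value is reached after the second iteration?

f′(t) = 9t² + 2t + 4
Step 1: f′(-4) = 140; t₁ = -4 − 0.05·140 = -11
Step 2: f′(-11) = 1071; t₂ = -11 − 0.05·1071 = -64.55

-64.55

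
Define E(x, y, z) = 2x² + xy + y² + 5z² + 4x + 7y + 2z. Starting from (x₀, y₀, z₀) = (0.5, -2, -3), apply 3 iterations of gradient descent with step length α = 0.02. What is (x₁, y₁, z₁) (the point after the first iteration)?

(0.42, -2.07, -2.44)

∇E = (4x + y + 4, x + 2y + 7, 10z + 2)
Step 1: at (0.5, -2, -3), ∇E = (4, 3.5, -28) → (0.5, -2, -3) − 0.02·(4, 3.5, -28) = (0.42, -2.07, -2.44)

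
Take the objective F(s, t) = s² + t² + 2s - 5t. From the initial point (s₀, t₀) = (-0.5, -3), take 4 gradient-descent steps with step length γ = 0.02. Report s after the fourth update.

-0.57532672

∇F = (2s + 2, 2t - 5)
(s₁, t₁) = (-0.5, -3) − 0.02·(1, -11) = (-0.52, -2.78)
(s₂, t₂) = (-0.52, -2.78) − 0.02·(0.96, -10.56) = (-0.5392, -2.5688)
(s₃, t₃) = (-0.5392, -2.5688) − 0.02·(0.9216, -10.1376) = (-0.557632, -2.366048)
(s₄, t₄) = (-0.557632, -2.366048) − 0.02·(0.884736, -9.732096) = (-0.57532672, -2.17140608)
s = -0.57532672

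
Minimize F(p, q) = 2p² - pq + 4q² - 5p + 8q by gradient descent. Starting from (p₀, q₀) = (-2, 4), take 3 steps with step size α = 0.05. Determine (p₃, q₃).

(-0.175875, -0.01925)

∇F = (4p - q - 5, -p + 8q + 8)
(p₁, q₁) = (-2, 4) − 0.05·(-17, 42) = (-1.15, 1.9)
(p₂, q₂) = (-1.15, 1.9) − 0.05·(-11.5, 24.35) = (-0.575, 0.6825)
(p₃, q₃) = (-0.575, 0.6825) − 0.05·(-7.9825, 14.035) = (-0.175875, -0.01925)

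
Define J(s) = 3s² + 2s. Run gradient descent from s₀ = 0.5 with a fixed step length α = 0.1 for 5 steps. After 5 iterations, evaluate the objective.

-0.33311488

J′(s) = 6s + 2
Step 1: J′(0.5) = 5; s₁ = 0.5 − 0.1·5 = 0
Step 2: J′(0) = 2; s₂ = 0 − 0.1·2 = -0.2
Step 3: J′(-0.2) = 0.8; s₃ = -0.2 − 0.1·0.8 = -0.28
Step 4: J′(-0.28) = 0.32; s₄ = -0.28 − 0.1·0.32 = -0.312
Step 5: J′(-0.312) = 0.128; s₅ = -0.312 − 0.1·0.128 = -0.3248
J(-0.3248) = -0.33311488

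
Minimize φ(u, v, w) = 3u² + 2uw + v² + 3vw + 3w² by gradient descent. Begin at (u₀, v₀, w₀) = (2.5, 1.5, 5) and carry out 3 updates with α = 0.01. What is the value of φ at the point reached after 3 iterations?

∇φ = (6u + 2w, 2v + 3w, 2u + 3v + 6w)
Step 1: at (2.5, 1.5, 5), ∇φ = (25, 18, 39.5) → (2.5, 1.5, 5) − 0.01·(25, 18, 39.5) = (2.25, 1.32, 4.605)
Step 2: at (2.25, 1.32, 4.605), ∇φ = (22.71, 16.455, 36.09) → (2.25, 1.32, 4.605) − 0.01·(22.71, 16.455, 36.09) = (2.0229, 1.15545, 4.2441)
Step 3: at (2.0229, 1.15545, 4.2441), ∇φ = (20.6256, 15.0432, 32.97675) → (2.0229, 1.15545, 4.2441) − 0.01·(20.6256, 15.0432, 32.97675) = (1.816644, 1.005018, 3.9143325)
φ(1.816644, 1.005018, 3.9143325) = 82.90046537191575

82.90046537191575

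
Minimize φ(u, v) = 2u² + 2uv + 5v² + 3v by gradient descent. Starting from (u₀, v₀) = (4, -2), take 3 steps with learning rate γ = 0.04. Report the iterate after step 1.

(3.52, -1.64)

∇φ = (4u + 2v, 2u + 10v + 3)
Step 1: at (4, -2), ∇φ = (12, -9) → (4, -2) − 0.04·(12, -9) = (3.52, -1.64)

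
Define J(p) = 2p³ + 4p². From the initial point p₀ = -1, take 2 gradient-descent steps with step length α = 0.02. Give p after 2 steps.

J′(p) = 6p² + 8p
p₁ = -1 − 0.02·(-2) = -0.96
p₂ = -0.96 − 0.02·(-2.1504) = -0.916992

-0.916992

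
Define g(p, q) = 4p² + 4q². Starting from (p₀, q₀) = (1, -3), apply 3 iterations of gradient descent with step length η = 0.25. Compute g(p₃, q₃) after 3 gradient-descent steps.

40

∇g = (8p, 8q)
Step 1: at (1, -3), ∇g = (8, -24) → (1, -3) − 0.25·(8, -24) = (-1, 3)
Step 2: at (-1, 3), ∇g = (-8, 24) → (-1, 3) − 0.25·(-8, 24) = (1, -3)
Step 3: at (1, -3), ∇g = (8, -24) → (1, -3) − 0.25·(8, -24) = (-1, 3)
g(-1, 3) = 40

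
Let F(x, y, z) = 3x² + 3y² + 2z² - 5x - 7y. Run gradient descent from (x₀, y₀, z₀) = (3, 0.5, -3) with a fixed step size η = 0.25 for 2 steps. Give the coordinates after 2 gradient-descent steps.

∇F = (6x - 5, 6y - 7, 4z)
Step 1: at (3, 0.5, -3), ∇F = (13, -4, -12) → (3, 0.5, -3) − 0.25·(13, -4, -12) = (-0.25, 1.5, 0)
Step 2: at (-0.25, 1.5, 0), ∇F = (-6.5, 2, 0) → (-0.25, 1.5, 0) − 0.25·(-6.5, 2, 0) = (1.375, 1, 0)

(1.375, 1, 0)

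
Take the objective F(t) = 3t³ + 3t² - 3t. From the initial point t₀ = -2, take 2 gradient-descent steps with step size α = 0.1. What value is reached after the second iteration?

F′(t) = 9t² + 6t - 3
Step 1: F′(-2) = 21; t₁ = -2 − 0.1·21 = -4.1
Step 2: F′(-4.1) = 123.69; t₂ = -4.1 − 0.1·123.69 = -16.469

-16.469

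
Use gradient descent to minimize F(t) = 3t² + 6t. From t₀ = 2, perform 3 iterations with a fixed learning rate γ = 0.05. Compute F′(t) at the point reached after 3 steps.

6.174

F′(t) = 6t + 6
Step 1: F′(2) = 18; t₁ = 2 − 0.05·18 = 1.1
Step 2: F′(1.1) = 12.6; t₂ = 1.1 − 0.05·12.6 = 0.47
Step 3: F′(0.47) = 8.82; t₃ = 0.47 − 0.05·8.82 = 0.029
F′(t) at (0.029) = 6.174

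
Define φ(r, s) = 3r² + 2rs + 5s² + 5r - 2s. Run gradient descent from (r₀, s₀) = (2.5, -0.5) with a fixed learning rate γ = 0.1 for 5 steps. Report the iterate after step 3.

∇φ = (6r + 2s + 5, 2r + 10s - 2)
Step 1: at (2.5, -0.5), ∇φ = (19, -2) → (2.5, -0.5) − 0.1·(19, -2) = (0.6, -0.3)
Step 2: at (0.6, -0.3), ∇φ = (8, -3.8) → (0.6, -0.3) − 0.1·(8, -3.8) = (-0.2, 0.08)
Step 3: at (-0.2, 0.08), ∇φ = (3.96, -1.6) → (-0.2, 0.08) − 0.1·(3.96, -1.6) = (-0.596, 0.24)

(-0.596, 0.24)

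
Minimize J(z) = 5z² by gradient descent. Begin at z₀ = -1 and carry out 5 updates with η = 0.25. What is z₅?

7.59375

J′(z) = 10z
z₁ = -1 − 0.25·(-10) = 1.5
z₂ = 1.5 − 0.25·15 = -2.25
z₃ = -2.25 − 0.25·(-22.5) = 3.375
z₄ = 3.375 − 0.25·33.75 = -5.0625
z₅ = -5.0625 − 0.25·(-50.625) = 7.59375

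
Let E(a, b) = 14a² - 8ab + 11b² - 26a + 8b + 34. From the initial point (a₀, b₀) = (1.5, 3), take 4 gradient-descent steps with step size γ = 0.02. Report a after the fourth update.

1.2336064

∇E = (28a - 8b - 26, -8a + 22b + 8)
(a₁, b₁) = (1.5, 3) − 0.02·(-8, 62) = (1.66, 1.76)
(a₂, b₂) = (1.66, 1.76) − 0.02·(6.4, 33.44) = (1.532, 1.0912)
(a₃, b₃) = (1.532, 1.0912) − 0.02·(8.1664, 19.7504) = (1.368672, 0.696192)
(a₄, b₄) = (1.368672, 0.696192) − 0.02·(6.75328, 12.366848) = (1.2336064, 0.44885504)
a = 1.2336064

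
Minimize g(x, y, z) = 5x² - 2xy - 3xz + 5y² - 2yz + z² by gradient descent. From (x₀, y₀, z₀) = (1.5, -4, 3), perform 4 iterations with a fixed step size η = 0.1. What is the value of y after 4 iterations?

0.4891

∇g = (10x - 2y - 3z, -2x + 10y - 2z, -3x - 2y + 2z)
Step 1: at (1.5, -4, 3), ∇g = (14, -49, 9.5) → (1.5, -4, 3) − 0.1·(14, -49, 9.5) = (0.1, 0.9, 2.05)
Step 2: at (0.1, 0.9, 2.05), ∇g = (-6.95, 4.7, 2) → (0.1, 0.9, 2.05) − 0.1·(-6.95, 4.7, 2) = (0.795, 0.43, 1.85)
Step 3: at (0.795, 0.43, 1.85), ∇g = (1.54, -0.99, 0.455) → (0.795, 0.43, 1.85) − 0.1·(1.54, -0.99, 0.455) = (0.641, 0.529, 1.8045)
Step 4: at (0.641, 0.529, 1.8045), ∇g = (-0.0615, 0.399, 0.628) → (0.641, 0.529, 1.8045) − 0.1·(-0.0615, 0.399, 0.628) = (0.64715, 0.4891, 1.7417)
y = 0.4891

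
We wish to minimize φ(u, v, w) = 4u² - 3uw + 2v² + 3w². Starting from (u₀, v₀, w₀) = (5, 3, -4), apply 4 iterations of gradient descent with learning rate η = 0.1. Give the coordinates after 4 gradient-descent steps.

∇φ = (8u - 3w, 4v, -3u + 6w)
(u₁, v₁, w₁) = (5, 3, -4) − 0.1·(52, 12, -39) = (-0.2, 1.8, -0.1)
(u₂, v₂, w₂) = (-0.2, 1.8, -0.1) − 0.1·(-1.3, 7.2, 0) = (-0.07, 1.08, -0.1)
(u₃, v₃, w₃) = (-0.07, 1.08, -0.1) − 0.1·(-0.26, 4.32, -0.39) = (-0.044, 0.648, -0.061)
(u₄, v₄, w₄) = (-0.044, 0.648, -0.061) − 0.1·(-0.169, 2.592, -0.234) = (-0.0271, 0.3888, -0.0376)

(-0.0271, 0.3888, -0.0376)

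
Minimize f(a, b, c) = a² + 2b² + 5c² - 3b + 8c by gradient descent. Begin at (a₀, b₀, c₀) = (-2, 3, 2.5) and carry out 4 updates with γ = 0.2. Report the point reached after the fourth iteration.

(-0.2592, 0.7536, 2.5)

∇f = (2a, 4b - 3, 10c + 8)
Step 1: at (-2, 3, 2.5), ∇f = (-4, 9, 33) → (-2, 3, 2.5) − 0.2·(-4, 9, 33) = (-1.2, 1.2, -4.1)
Step 2: at (-1.2, 1.2, -4.1), ∇f = (-2.4, 1.8, -33) → (-1.2, 1.2, -4.1) − 0.2·(-2.4, 1.8, -33) = (-0.72, 0.84, 2.5)
Step 3: at (-0.72, 0.84, 2.5), ∇f = (-1.44, 0.36, 33) → (-0.72, 0.84, 2.5) − 0.2·(-1.44, 0.36, 33) = (-0.432, 0.768, -4.1)
Step 4: at (-0.432, 0.768, -4.1), ∇f = (-0.864, 0.072, -33) → (-0.432, 0.768, -4.1) − 0.2·(-0.864, 0.072, -33) = (-0.2592, 0.7536, 2.5)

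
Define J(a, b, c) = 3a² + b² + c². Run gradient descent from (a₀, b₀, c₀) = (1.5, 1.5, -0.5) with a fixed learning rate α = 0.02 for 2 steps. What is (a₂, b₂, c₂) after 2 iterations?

∇J = (6a, 2b, 2c)
(a₁, b₁, c₁) = (1.5, 1.5, -0.5) − 0.02·(9, 3, -1) = (1.32, 1.44, -0.48)
(a₂, b₂, c₂) = (1.32, 1.44, -0.48) − 0.02·(7.92, 2.88, -0.96) = (1.1616, 1.3824, -0.4608)

(1.1616, 1.3824, -0.4608)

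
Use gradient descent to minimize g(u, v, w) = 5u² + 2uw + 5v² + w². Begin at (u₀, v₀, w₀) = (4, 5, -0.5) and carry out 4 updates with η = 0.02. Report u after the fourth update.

∇g = (10u + 2w, 10v, 2u + 2w)
Step 1: at (4, 5, -0.5), ∇g = (39, 50, 7) → (4, 5, -0.5) − 0.02·(39, 50, 7) = (3.22, 4, -0.64)
Step 2: at (3.22, 4, -0.64), ∇g = (30.92, 40, 5.16) → (3.22, 4, -0.64) − 0.02·(30.92, 40, 5.16) = (2.6016, 3.2, -0.7432)
Step 3: at (2.6016, 3.2, -0.7432), ∇g = (24.5296, 32, 3.7168) → (2.6016, 3.2, -0.7432) − 0.02·(24.5296, 32, 3.7168) = (2.111008, 2.56, -0.817536)
Step 4: at (2.111008, 2.56, -0.817536), ∇g = (19.475008, 25.6, 2.586944) → (2.111008, 2.56, -0.817536) − 0.02·(19.475008, 25.6, 2.586944) = (1.72150784, 2.048, -0.86927488)
u = 1.72150784

1.72150784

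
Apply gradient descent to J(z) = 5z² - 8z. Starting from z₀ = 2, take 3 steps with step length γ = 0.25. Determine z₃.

J′(z) = 10z - 8
Step 1: J′(2) = 12; z₁ = 2 − 0.25·12 = -1
Step 2: J′(-1) = -18; z₂ = -1 − 0.25·(-18) = 3.5
Step 3: J′(3.5) = 27; z₃ = 3.5 − 0.25·27 = -3.25

-3.25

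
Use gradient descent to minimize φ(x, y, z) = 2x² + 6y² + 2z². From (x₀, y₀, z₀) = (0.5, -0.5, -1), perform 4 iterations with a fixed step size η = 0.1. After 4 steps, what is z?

∇φ = (4x, 12y, 4z)
(x₁, y₁, z₁) = (0.5, -0.5, -1) − 0.1·(2, -6, -4) = (0.3, 0.1, -0.6)
(x₂, y₂, z₂) = (0.3, 0.1, -0.6) − 0.1·(1.2, 1.2, -2.4) = (0.18, -0.02, -0.36)
(x₃, y₃, z₃) = (0.18, -0.02, -0.36) − 0.1·(0.72, -0.24, -1.44) = (0.108, 0.004, -0.216)
(x₄, y₄, z₄) = (0.108, 0.004, -0.216) − 0.1·(0.432, 0.048, -0.864) = (0.0648, -0.0008, -0.1296)
z = -0.1296

-0.1296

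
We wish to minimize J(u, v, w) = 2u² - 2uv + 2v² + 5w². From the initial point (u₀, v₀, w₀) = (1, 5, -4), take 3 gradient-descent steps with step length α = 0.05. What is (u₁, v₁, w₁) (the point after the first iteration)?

(1.3, 4.1, -2)

∇J = (4u - 2v, -2u + 4v, 10w)
(u₁, v₁, w₁) = (1, 5, -4) − 0.05·(-6, 18, -40) = (1.3, 4.1, -2)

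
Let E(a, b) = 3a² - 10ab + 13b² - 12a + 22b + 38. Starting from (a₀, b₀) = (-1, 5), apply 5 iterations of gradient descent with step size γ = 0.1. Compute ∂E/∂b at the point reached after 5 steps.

-5381.47712

∇E = (6a - 10b - 12, -10a + 26b + 22)
(a₁, b₁) = (-1, 5) − 0.1·(-68, 162) = (5.8, -11.2)
(a₂, b₂) = (5.8, -11.2) − 0.1·(134.8, -327.2) = (-7.68, 21.52)
(a₃, b₃) = (-7.68, 21.52) − 0.1·(-273.28, 658.32) = (19.648, -44.312)
(a₄, b₄) = (19.648, -44.312) − 0.1·(549.008, -1326.592) = (-35.2528, 88.3472)
(a₅, b₅) = (-35.2528, 88.3472) − 0.1·(-1106.9888, 2671.5552) = (75.44608, -178.80832)
∂E/∂b at (75.44608, -178.80832) = -5381.47712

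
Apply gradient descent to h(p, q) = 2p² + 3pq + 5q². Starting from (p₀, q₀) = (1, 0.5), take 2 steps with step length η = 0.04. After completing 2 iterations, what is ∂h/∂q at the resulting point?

2.0448

∇h = (4p + 3q, 3p + 10q)
Step 1: at (1, 0.5), ∇h = (5.5, 8) → (1, 0.5) − 0.04·(5.5, 8) = (0.78, 0.18)
Step 2: at (0.78, 0.18), ∇h = (3.66, 4.14) → (0.78, 0.18) − 0.04·(3.66, 4.14) = (0.6336, 0.0144)
∂h/∂q at (0.6336, 0.0144) = 2.0448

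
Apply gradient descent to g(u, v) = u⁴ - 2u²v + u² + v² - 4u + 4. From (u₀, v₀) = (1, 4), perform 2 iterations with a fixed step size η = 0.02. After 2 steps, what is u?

1.53833984

∇g = (4u³ - 4uv + 2u - 4, -2u² + 2v)
(u₁, v₁) = (1, 4) − 0.02·(-14, 6) = (1.28, 3.88)
(u₂, v₂) = (1.28, 3.88) − 0.02·(-12.916992, 4.4832) = (1.53833984, 3.790336)
u = 1.53833984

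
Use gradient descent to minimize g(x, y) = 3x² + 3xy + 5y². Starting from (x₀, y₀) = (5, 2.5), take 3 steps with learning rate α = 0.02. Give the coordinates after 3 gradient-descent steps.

(3.13514, 0.66572)

∇g = (6x + 3y, 3x + 10y)
Step 1: at (5, 2.5), ∇g = (37.5, 40) → (5, 2.5) − 0.02·(37.5, 40) = (4.25, 1.7)
Step 2: at (4.25, 1.7), ∇g = (30.6, 29.75) → (4.25, 1.7) − 0.02·(30.6, 29.75) = (3.638, 1.105)
Step 3: at (3.638, 1.105), ∇g = (25.143, 21.964) → (3.638, 1.105) − 0.02·(25.143, 21.964) = (3.13514, 0.66572)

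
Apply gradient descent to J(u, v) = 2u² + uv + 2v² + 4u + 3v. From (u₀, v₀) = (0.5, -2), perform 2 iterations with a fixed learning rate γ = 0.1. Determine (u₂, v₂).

∇J = (4u + v + 4, u + 4v + 3)
Step 1: at (0.5, -2), ∇J = (4, -4.5) → (0.5, -2) − 0.1·(4, -4.5) = (0.1, -1.55)
Step 2: at (0.1, -1.55), ∇J = (2.85, -3.1) → (0.1, -1.55) − 0.1·(2.85, -3.1) = (-0.185, -1.24)

(-0.185, -1.24)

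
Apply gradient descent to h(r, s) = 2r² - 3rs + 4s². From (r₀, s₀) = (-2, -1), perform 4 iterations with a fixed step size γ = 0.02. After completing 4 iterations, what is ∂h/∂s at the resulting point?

∇h = (4r - 3s, -3r + 8s)
Step 1: at (-2, -1), ∇h = (-5, -2) → (-2, -1) − 0.02·(-5, -2) = (-1.9, -0.96)
Step 2: at (-1.9, -0.96), ∇h = (-4.72, -1.98) → (-1.9, -0.96) − 0.02·(-4.72, -1.98) = (-1.8056, -0.9204)
Step 3: at (-1.8056, -0.9204), ∇h = (-4.4612, -1.9464) → (-1.8056, -0.9204) − 0.02·(-4.4612, -1.9464) = (-1.716376, -0.881472)
Step 4: at (-1.716376, -0.881472), ∇h = (-4.221088, -1.902648) → (-1.716376, -0.881472) − 0.02·(-4.221088, -1.902648) = (-1.63195424, -0.84341904)
∂h/∂s at (-1.63195424, -0.84341904) = -1.8514896

-1.8514896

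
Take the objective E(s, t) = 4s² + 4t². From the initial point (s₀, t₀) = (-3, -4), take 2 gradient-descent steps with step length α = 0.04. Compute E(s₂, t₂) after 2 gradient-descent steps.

∇E = (8s, 8t)
Step 1: at (-3, -4), ∇E = (-24, -32) → (-3, -4) − 0.04·(-24, -32) = (-2.04, -2.72)
Step 2: at (-2.04, -2.72), ∇E = (-16.32, -21.76) → (-2.04, -2.72) − 0.04·(-16.32, -21.76) = (-1.3872, -1.8496)
E(-1.3872, -1.8496) = 21.381376

21.381376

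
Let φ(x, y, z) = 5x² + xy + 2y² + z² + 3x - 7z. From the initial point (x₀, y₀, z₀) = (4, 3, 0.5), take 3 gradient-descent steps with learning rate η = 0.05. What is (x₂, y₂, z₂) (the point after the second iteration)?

(0.59, 1.675, 1.07)

∇φ = (10x + y + 3, x + 4y, 2z - 7)
Step 1: at (4, 3, 0.5), ∇φ = (46, 16, -6) → (4, 3, 0.5) − 0.05·(46, 16, -6) = (1.7, 2.2, 0.8)
Step 2: at (1.7, 2.2, 0.8), ∇φ = (22.2, 10.5, -5.4) → (1.7, 2.2, 0.8) − 0.05·(22.2, 10.5, -5.4) = (0.59, 1.675, 1.07)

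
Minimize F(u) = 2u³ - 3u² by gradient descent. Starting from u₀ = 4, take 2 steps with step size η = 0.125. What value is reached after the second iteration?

-27.5

F′(u) = 6u² - 6u
u₁ = 4 − 0.125·72 = -5
u₂ = -5 − 0.125·180 = -27.5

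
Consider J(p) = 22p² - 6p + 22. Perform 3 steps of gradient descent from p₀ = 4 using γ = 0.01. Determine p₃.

0.81488

J′(p) = 44p - 6
Step 1: J′(4) = 170; p₁ = 4 − 0.01·170 = 2.3
Step 2: J′(2.3) = 95.2; p₂ = 2.3 − 0.01·95.2 = 1.348
Step 3: J′(1.348) = 53.312; p₃ = 1.348 − 0.01·53.312 = 0.81488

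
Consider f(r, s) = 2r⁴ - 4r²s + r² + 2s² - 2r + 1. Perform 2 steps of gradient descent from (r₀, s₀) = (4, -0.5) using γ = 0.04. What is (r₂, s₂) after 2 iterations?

∇f = (8r³ - 8rs + 2r - 2, -4r² + 4s)
(r₁, s₁) = (4, -0.5) − 0.04·(534, -66) = (-17.36, 2.14)
(r₂, s₂) = (-17.36, 2.14) − 0.04·(-41593.726848, -1196.9184) = (1646.38907392, 50.016736)

(1646.38907392, 50.016736)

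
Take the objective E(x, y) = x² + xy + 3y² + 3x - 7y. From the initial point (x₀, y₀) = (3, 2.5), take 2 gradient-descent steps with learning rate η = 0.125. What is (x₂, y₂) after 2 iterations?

∇E = (2x + y + 3, x + 6y - 7)
(x₁, y₁) = (3, 2.5) − 0.125·(11.5, 11) = (1.5625, 1.125)
(x₂, y₂) = (1.5625, 1.125) − 0.125·(7.25, 1.3125) = (0.65625, 0.9609375)

(0.65625, 0.9609375)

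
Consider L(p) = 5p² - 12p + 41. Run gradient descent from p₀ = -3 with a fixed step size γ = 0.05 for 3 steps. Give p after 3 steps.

0.675

L′(p) = 10p - 12
Step 1: L′(-3) = -42; p₁ = -3 − 0.05·(-42) = -0.9
Step 2: L′(-0.9) = -21; p₂ = -0.9 − 0.05·(-21) = 0.15
Step 3: L′(0.15) = -10.5; p₃ = 0.15 − 0.05·(-10.5) = 0.675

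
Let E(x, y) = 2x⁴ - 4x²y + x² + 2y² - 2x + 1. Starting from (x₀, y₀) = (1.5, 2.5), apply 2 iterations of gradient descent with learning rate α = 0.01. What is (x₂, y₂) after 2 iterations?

(1.53143936, 2.482816)

∇E = (8x³ - 8xy + 2x - 2, -4x² + 4y)
(x₁, y₁) = (1.5, 2.5) − 0.01·(-2, 1) = (1.52, 2.49)
(x₂, y₂) = (1.52, 2.49) − 0.01·(-1.143936, 0.7184) = (1.53143936, 2.482816)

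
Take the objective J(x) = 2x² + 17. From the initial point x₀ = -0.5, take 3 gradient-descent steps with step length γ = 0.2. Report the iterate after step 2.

J′(x) = 4x
Step 1: J′(-0.5) = -2; x₁ = -0.5 − 0.2·(-2) = -0.1
Step 2: J′(-0.1) = -0.4; x₂ = -0.1 − 0.2·(-0.4) = -0.02

-0.02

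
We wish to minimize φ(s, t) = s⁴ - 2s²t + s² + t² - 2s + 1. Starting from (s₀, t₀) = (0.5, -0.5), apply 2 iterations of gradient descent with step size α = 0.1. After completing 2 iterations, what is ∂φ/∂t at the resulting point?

∇φ = (4s³ - 4st + 2s - 2, -2s² + 2t)
(s₁, t₁) = (0.5, -0.5) − 0.1·(0.5, -1.5) = (0.45, -0.35)
(s₂, t₂) = (0.45, -0.35) − 0.1·(-0.1055, -1.105) = (0.46055, -0.2395)
∂φ/∂t at (0.46055, -0.2395) = -0.903212605

-0.903212605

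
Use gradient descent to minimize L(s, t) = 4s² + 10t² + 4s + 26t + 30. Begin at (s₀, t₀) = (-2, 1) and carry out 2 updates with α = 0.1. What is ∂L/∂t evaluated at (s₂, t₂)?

∇L = (8s + 4, 20t + 26)
(s₁, t₁) = (-2, 1) − 0.1·(-12, 46) = (-0.8, -3.6)
(s₂, t₂) = (-0.8, -3.6) − 0.1·(-2.4, -46) = (-0.56, 1)
∂L/∂t at (-0.56, 1) = 46

46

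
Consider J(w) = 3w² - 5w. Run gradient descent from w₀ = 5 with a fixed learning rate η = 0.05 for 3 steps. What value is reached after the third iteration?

J′(w) = 6w - 5
w₁ = 5 − 0.05·25 = 3.75
w₂ = 3.75 − 0.05·17.5 = 2.875
w₃ = 2.875 − 0.05·12.25 = 2.2625

2.2625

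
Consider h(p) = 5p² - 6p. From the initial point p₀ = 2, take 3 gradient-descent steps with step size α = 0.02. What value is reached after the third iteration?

h′(p) = 10p - 6
Step 1: h′(2) = 14; p₁ = 2 − 0.02·14 = 1.72
Step 2: h′(1.72) = 11.2; p₂ = 1.72 − 0.02·11.2 = 1.496
Step 3: h′(1.496) = 8.96; p₃ = 1.496 − 0.02·8.96 = 1.3168

1.3168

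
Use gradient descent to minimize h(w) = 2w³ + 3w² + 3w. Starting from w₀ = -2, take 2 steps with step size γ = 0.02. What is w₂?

-2.7188

h′(w) = 6w² + 6w + 3
w₁ = -2 − 0.02·15 = -2.3
w₂ = -2.3 − 0.02·20.94 = -2.7188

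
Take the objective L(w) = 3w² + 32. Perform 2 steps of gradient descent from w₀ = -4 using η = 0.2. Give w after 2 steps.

L′(w) = 6w
w₁ = -4 − 0.2·(-24) = 0.8
w₂ = 0.8 − 0.2·4.8 = -0.16

-0.16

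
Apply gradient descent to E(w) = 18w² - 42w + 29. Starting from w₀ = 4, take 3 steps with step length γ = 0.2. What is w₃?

E′(w) = 36w - 42
Step 1: E′(4) = 102; w₁ = 4 − 0.2·102 = -16.4
Step 2: E′(-16.4) = -632.4; w₂ = -16.4 − 0.2·(-632.4) = 110.08
Step 3: E′(110.08) = 3920.88; w₃ = 110.08 − 0.2·3920.88 = -674.096

-674.096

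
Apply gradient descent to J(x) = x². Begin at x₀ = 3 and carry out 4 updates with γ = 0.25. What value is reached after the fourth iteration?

J′(x) = 2x
x₁ = 3 − 0.25·6 = 1.5
x₂ = 1.5 − 0.25·3 = 0.75
x₃ = 0.75 − 0.25·1.5 = 0.375
x₄ = 0.375 − 0.25·0.75 = 0.1875

0.1875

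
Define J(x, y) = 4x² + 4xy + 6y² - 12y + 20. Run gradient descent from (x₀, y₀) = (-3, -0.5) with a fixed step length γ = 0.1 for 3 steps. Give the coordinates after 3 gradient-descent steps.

(-0.56, 1.46)

∇J = (8x + 4y, 4x + 12y - 12)
Step 1: at (-3, -0.5), ∇J = (-26, -30) → (-3, -0.5) − 0.1·(-26, -30) = (-0.4, 2.5)
Step 2: at (-0.4, 2.5), ∇J = (6.8, 16.4) → (-0.4, 2.5) − 0.1·(6.8, 16.4) = (-1.08, 0.86)
Step 3: at (-1.08, 0.86), ∇J = (-5.2, -6) → (-1.08, 0.86) − 0.1·(-5.2, -6) = (-0.56, 1.46)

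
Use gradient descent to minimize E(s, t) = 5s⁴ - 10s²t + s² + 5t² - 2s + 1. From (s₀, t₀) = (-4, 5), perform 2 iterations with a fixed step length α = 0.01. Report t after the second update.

∇E = (20s³ - 20st + 2s - 2, -10s² + 10t)
Step 1: at (-4, 5), ∇E = (-890, -110) → (-4, 5) − 0.01·(-890, -110) = (4.9, 6.1)
Step 2: at (4.9, 6.1), ∇E = (1762.98, -179.1) → (4.9, 6.1) − 0.01·(1762.98, -179.1) = (-12.7298, 7.891)
t = 7.891

7.891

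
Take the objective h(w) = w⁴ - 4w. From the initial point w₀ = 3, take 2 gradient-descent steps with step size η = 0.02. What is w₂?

0.93770496

h′(w) = 4w³ - 4
Step 1: h′(3) = 104; w₁ = 3 − 0.02·104 = 0.92
Step 2: h′(0.92) = -0.885248; w₂ = 0.92 − 0.02·(-0.885248) = 0.93770496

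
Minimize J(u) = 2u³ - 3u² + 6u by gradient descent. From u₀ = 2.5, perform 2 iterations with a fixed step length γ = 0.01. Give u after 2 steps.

1.9935265

J′(u) = 6u² - 6u + 6
u₁ = 2.5 − 0.01·28.5 = 2.215
u₂ = 2.215 − 0.01·22.14735 = 1.9935265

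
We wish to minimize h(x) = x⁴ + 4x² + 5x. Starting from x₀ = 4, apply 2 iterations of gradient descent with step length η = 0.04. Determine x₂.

68.16634368

h′(x) = 4x³ + 8x + 5
x₁ = 4 − 0.04·293 = -7.72
x₂ = -7.72 − 0.04·(-1897.158592) = 68.16634368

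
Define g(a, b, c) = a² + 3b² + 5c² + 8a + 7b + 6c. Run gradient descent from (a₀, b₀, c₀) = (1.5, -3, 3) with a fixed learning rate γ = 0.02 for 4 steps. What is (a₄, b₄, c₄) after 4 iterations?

(0.67140608, -2.26610816, 0.87456)

∇g = (2a + 8, 6b + 7, 10c + 6)
Step 1: at (1.5, -3, 3), ∇g = (11, -11, 36) → (1.5, -3, 3) − 0.02·(11, -11, 36) = (1.28, -2.78, 2.28)
Step 2: at (1.28, -2.78, 2.28), ∇g = (10.56, -9.68, 28.8) → (1.28, -2.78, 2.28) − 0.02·(10.56, -9.68, 28.8) = (1.0688, -2.5864, 1.704)
Step 3: at (1.0688, -2.5864, 1.704), ∇g = (10.1376, -8.5184, 23.04) → (1.0688, -2.5864, 1.704) − 0.02·(10.1376, -8.5184, 23.04) = (0.866048, -2.416032, 1.2432)
Step 4: at (0.866048, -2.416032, 1.2432), ∇g = (9.732096, -7.496192, 18.432) → (0.866048, -2.416032, 1.2432) − 0.02·(9.732096, -7.496192, 18.432) = (0.67140608, -2.26610816, 0.87456)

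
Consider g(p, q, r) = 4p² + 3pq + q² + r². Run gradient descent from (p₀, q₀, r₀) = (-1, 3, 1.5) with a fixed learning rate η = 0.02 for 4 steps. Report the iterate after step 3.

(-1.040904, 2.830248, 1.327104)

∇g = (8p + 3q, 3p + 2q, 2r)
Step 1: at (-1, 3, 1.5), ∇g = (1, 3, 3) → (-1, 3, 1.5) − 0.02·(1, 3, 3) = (-1.02, 2.94, 1.44)
Step 2: at (-1.02, 2.94, 1.44), ∇g = (0.66, 2.82, 2.88) → (-1.02, 2.94, 1.44) − 0.02·(0.66, 2.82, 2.88) = (-1.0332, 2.8836, 1.3824)
Step 3: at (-1.0332, 2.8836, 1.3824), ∇g = (0.3852, 2.6676, 2.7648) → (-1.0332, 2.8836, 1.3824) − 0.02·(0.3852, 2.6676, 2.7648) = (-1.040904, 2.830248, 1.327104)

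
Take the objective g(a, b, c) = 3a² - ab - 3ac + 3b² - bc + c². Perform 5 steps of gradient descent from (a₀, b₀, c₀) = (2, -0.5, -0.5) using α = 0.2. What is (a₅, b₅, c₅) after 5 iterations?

(0.08768, 0.10944, 0.35648)

∇g = (6a - b - 3c, -a + 6b - c, -3a - b + 2c)
Step 1: at (2, -0.5, -0.5), ∇g = (14, -4.5, -6.5) → (2, -0.5, -0.5) − 0.2·(14, -4.5, -6.5) = (-0.8, 0.4, 0.8)
Step 2: at (-0.8, 0.4, 0.8), ∇g = (-7.6, 2.4, 3.6) → (-0.8, 0.4, 0.8) − 0.2·(-7.6, 2.4, 3.6) = (0.72, -0.08, 0.08)
Step 3: at (0.72, -0.08, 0.08), ∇g = (4.16, -1.28, -1.92) → (0.72, -0.08, 0.08) − 0.2·(4.16, -1.28, -1.92) = (-0.112, 0.176, 0.464)
Step 4: at (-0.112, 0.176, 0.464), ∇g = (-2.24, 0.704, 1.088) → (-0.112, 0.176, 0.464) − 0.2·(-2.24, 0.704, 1.088) = (0.336, 0.0352, 0.2464)
Step 5: at (0.336, 0.0352, 0.2464), ∇g = (1.2416, -0.3712, -0.5504) → (0.336, 0.0352, 0.2464) − 0.2·(1.2416, -0.3712, -0.5504) = (0.08768, 0.10944, 0.35648)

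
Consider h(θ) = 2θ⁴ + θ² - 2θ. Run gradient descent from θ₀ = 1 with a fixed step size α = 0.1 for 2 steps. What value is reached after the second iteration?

h′(θ) = 8θ³ + 2θ - 2
θ₁ = 1 − 0.1·8 = 0.2
θ₂ = 0.2 − 0.1·(-1.536) = 0.3536

0.3536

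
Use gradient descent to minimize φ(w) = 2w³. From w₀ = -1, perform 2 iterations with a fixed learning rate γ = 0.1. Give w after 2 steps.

-3.136

φ′(w) = 6w²
Step 1: φ′(-1) = 6; w₁ = -1 − 0.1·6 = -1.6
Step 2: φ′(-1.6) = 15.36; w₂ = -1.6 − 0.1·15.36 = -3.136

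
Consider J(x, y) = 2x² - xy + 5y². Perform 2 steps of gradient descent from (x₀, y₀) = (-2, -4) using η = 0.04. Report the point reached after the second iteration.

(-1.6448, -1.5616)

∇J = (4x - y, -x + 10y)
(x₁, y₁) = (-2, -4) − 0.04·(-4, -38) = (-1.84, -2.48)
(x₂, y₂) = (-1.84, -2.48) − 0.04·(-4.88, -22.96) = (-1.6448, -1.5616)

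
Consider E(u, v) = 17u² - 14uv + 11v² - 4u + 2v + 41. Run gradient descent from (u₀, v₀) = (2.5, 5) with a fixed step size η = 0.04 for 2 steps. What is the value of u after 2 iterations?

0.4936

∇E = (34u - 14v - 4, -14u + 22v + 2)
Step 1: at (2.5, 5), ∇E = (11, 77) → (2.5, 5) − 0.04·(11, 77) = (2.06, 1.92)
Step 2: at (2.06, 1.92), ∇E = (39.16, 15.4) → (2.06, 1.92) − 0.04·(39.16, 15.4) = (0.4936, 1.304)
u = 0.4936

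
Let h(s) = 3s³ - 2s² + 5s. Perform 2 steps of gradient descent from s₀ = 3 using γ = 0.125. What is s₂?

h′(s) = 9s² - 4s + 5
Step 1: h′(3) = 74; s₁ = 3 − 0.125·74 = -6.25
Step 2: h′(-6.25) = 381.5625; s₂ = -6.25 − 0.125·381.5625 = -53.9453125

-53.9453125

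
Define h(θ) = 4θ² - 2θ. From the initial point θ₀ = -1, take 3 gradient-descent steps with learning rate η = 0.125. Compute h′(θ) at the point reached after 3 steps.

0

h′(θ) = 8θ - 2
θ₁ = -1 − 0.125·(-10) = 0.25
θ₂ = 0.25 − 0.125·0 = 0.25
θ₃ = 0.25 − 0.125·0 = 0.25
h′(θ) at (0.25) = 0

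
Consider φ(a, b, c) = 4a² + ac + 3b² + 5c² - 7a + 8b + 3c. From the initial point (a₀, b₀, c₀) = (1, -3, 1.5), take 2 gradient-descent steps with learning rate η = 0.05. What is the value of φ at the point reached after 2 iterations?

-6.0463578125

∇φ = (8a + c - 7, 6b + 8, a + 10c + 3)
Step 1: at (1, -3, 1.5), ∇φ = (2.5, -10, 19) → (1, -3, 1.5) − 0.05·(2.5, -10, 19) = (0.875, -2.5, 0.55)
Step 2: at (0.875, -2.5, 0.55), ∇φ = (0.55, -7, 9.375) → (0.875, -2.5, 0.55) − 0.05·(0.55, -7, 9.375) = (0.8475, -2.15, 0.08125)
φ(0.8475, -2.15, 0.08125) = -6.0463578125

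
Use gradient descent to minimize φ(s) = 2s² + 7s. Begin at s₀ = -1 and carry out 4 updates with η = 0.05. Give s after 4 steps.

-1.4428

φ′(s) = 4s + 7
s₁ = -1 − 0.05·3 = -1.15
s₂ = -1.15 − 0.05·2.4 = -1.27
s₃ = -1.27 − 0.05·1.92 = -1.366
s₄ = -1.366 − 0.05·1.536 = -1.4428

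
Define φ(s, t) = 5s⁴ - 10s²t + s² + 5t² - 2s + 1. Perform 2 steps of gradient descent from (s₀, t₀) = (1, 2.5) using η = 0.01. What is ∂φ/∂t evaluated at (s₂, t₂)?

∇φ = (20s³ - 20st + 2s - 2, -10s² + 10t)
(s₁, t₁) = (1, 2.5) − 0.01·(-30, 15) = (1.3, 2.35)
(s₂, t₂) = (1.3, 2.35) − 0.01·(-16.56, 6.6) = (1.4656, 2.284)
∂φ/∂t at (1.4656, 2.284) = 1.3601664

1.3601664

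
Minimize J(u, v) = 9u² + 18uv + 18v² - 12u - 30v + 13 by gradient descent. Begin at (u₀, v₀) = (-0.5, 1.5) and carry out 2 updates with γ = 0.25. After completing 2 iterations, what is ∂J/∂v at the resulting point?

1574.25

∇J = (18u + 18v - 12, 18u + 36v - 30)
Step 1: at (-0.5, 1.5), ∇J = (6, 15) → (-0.5, 1.5) − 0.25·(6, 15) = (-2, -2.25)
Step 2: at (-2, -2.25), ∇J = (-88.5, -147) → (-2, -2.25) − 0.25·(-88.5, -147) = (20.125, 34.5)
∂J/∂v at (20.125, 34.5) = 1574.25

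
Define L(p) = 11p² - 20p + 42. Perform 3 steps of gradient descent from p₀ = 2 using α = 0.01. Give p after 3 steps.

1.426784

L′(p) = 22p - 20
Step 1: L′(2) = 24; p₁ = 2 − 0.01·24 = 1.76
Step 2: L′(1.76) = 18.72; p₂ = 1.76 − 0.01·18.72 = 1.5728
Step 3: L′(1.5728) = 14.6016; p₃ = 1.5728 − 0.01·14.6016 = 1.426784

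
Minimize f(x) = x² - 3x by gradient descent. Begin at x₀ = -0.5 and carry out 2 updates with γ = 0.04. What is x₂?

-0.1928

f′(x) = 2x - 3
x₁ = -0.5 − 0.04·(-4) = -0.34
x₂ = -0.34 − 0.04·(-3.68) = -0.1928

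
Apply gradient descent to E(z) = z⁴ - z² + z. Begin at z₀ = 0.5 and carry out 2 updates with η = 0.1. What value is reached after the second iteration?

E′(z) = 4z³ - 2z + 1
z₁ = 0.5 − 0.1·0.5 = 0.45
z₂ = 0.45 − 0.1·0.4645 = 0.40355

0.40355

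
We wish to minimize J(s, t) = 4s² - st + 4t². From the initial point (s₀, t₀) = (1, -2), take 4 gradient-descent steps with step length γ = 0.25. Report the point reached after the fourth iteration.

(3.50390625, -3.8203125)

∇J = (8s - t, -s + 8t)
Step 1: at (1, -2), ∇J = (10, -17) → (1, -2) − 0.25·(10, -17) = (-1.5, 2.25)
Step 2: at (-1.5, 2.25), ∇J = (-14.25, 19.5) → (-1.5, 2.25) − 0.25·(-14.25, 19.5) = (2.0625, -2.625)
Step 3: at (2.0625, -2.625), ∇J = (19.125, -23.0625) → (2.0625, -2.625) − 0.25·(19.125, -23.0625) = (-2.71875, 3.140625)
Step 4: at (-2.71875, 3.140625), ∇J = (-24.890625, 27.84375) → (-2.71875, 3.140625) − 0.25·(-24.890625, 27.84375) = (3.50390625, -3.8203125)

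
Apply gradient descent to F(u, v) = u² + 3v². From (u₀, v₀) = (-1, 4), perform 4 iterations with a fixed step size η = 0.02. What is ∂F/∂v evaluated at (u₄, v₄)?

∇F = (2u, 6v)
Step 1: at (-1, 4), ∇F = (-2, 24) → (-1, 4) − 0.02·(-2, 24) = (-0.96, 3.52)
Step 2: at (-0.96, 3.52), ∇F = (-1.92, 21.12) → (-0.96, 3.52) − 0.02·(-1.92, 21.12) = (-0.9216, 3.0976)
Step 3: at (-0.9216, 3.0976), ∇F = (-1.8432, 18.5856) → (-0.9216, 3.0976) − 0.02·(-1.8432, 18.5856) = (-0.884736, 2.725888)
Step 4: at (-0.884736, 2.725888), ∇F = (-1.769472, 16.355328) → (-0.884736, 2.725888) − 0.02·(-1.769472, 16.355328) = (-0.84934656, 2.39878144)
∂F/∂v at (-0.84934656, 2.39878144) = 14.39268864

14.39268864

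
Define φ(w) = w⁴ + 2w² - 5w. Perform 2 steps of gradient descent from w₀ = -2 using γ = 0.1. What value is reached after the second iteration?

-4.25

φ′(w) = 4w³ + 4w - 5
Step 1: φ′(-2) = -45; w₁ = -2 − 0.1·(-45) = 2.5
Step 2: φ′(2.5) = 67.5; w₂ = 2.5 − 0.1·67.5 = -4.25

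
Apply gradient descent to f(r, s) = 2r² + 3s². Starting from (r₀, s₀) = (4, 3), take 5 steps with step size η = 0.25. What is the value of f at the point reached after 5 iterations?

∇f = (4r, 6s)
(r₁, s₁) = (4, 3) − 0.25·(16, 18) = (0, -1.5)
(r₂, s₂) = (0, -1.5) − 0.25·(0, -9) = (0, 0.75)
(r₃, s₃) = (0, 0.75) − 0.25·(0, 4.5) = (0, -0.375)
(r₄, s₄) = (0, -0.375) − 0.25·(0, -2.25) = (0, 0.1875)
(r₅, s₅) = (0, 0.1875) − 0.25·(0, 1.125) = (0, -0.09375)
f(0, -0.09375) = 0.0263671875

0.0263671875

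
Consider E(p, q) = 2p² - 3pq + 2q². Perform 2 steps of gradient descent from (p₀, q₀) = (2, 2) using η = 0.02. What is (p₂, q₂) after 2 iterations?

∇E = (4p - 3q, -3p + 4q)
(p₁, q₁) = (2, 2) − 0.02·(2, 2) = (1.96, 1.96)
(p₂, q₂) = (1.96, 1.96) − 0.02·(1.96, 1.96) = (1.9208, 1.9208)

(1.9208, 1.9208)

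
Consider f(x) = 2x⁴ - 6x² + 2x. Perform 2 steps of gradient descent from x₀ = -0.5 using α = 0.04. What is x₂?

f′(x) = 8x³ - 12x + 2
x₁ = -0.5 − 0.04·7 = -0.78
x₂ = -0.78 − 0.04·7.563584 = -1.08254336

-1.08254336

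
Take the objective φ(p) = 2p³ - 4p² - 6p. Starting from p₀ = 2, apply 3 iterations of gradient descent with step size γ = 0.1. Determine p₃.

1.8559104

φ′(p) = 6p² - 8p - 6
Step 1: φ′(2) = 2; p₁ = 2 − 0.1·2 = 1.8
Step 2: φ′(1.8) = -0.96; p₂ = 1.8 − 0.1·(-0.96) = 1.896
Step 3: φ′(1.896) = 0.400896; p₃ = 1.896 − 0.1·0.400896 = 1.8559104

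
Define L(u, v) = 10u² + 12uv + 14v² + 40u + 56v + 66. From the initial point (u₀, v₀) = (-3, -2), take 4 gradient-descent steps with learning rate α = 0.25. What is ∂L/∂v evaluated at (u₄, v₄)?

-197700

∇L = (20u + 12v + 40, 12u + 28v + 56)
Step 1: at (-3, -2), ∇L = (-44, -36) → (-3, -2) − 0.25·(-44, -36) = (8, 7)
Step 2: at (8, 7), ∇L = (284, 348) → (8, 7) − 0.25·(284, 348) = (-63, -80)
Step 3: at (-63, -80), ∇L = (-2180, -2940) → (-63, -80) − 0.25·(-2180, -2940) = (482, 655)
Step 4: at (482, 655), ∇L = (17540, 24180) → (482, 655) − 0.25·(17540, 24180) = (-3903, -5390)
∂L/∂v at (-3903, -5390) = -197700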